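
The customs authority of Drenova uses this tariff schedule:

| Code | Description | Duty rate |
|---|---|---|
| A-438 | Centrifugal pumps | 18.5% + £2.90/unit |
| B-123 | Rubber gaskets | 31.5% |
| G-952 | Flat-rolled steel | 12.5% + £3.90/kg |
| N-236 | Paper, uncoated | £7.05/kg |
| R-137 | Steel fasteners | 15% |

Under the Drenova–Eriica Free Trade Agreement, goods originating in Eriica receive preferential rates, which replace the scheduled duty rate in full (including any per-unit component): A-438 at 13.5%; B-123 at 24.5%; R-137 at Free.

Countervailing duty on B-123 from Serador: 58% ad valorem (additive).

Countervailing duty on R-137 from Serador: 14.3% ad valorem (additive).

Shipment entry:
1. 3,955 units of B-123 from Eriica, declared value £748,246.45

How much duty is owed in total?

£183,320.38

Line 1 (B-123, Eriica, 3,955 units, £748,246.45):
Base rate for B-123 is 31.5%.
Origin Eriica qualifies under the Drenova–Eriica agreement and B-123 is covered: preferential rate 24.5% applies instead.
The additional-duty order on B-123 targets Serador, not Eriica; it does not apply.
Duty = £748,246.45 × 24.5% = £183,320.38.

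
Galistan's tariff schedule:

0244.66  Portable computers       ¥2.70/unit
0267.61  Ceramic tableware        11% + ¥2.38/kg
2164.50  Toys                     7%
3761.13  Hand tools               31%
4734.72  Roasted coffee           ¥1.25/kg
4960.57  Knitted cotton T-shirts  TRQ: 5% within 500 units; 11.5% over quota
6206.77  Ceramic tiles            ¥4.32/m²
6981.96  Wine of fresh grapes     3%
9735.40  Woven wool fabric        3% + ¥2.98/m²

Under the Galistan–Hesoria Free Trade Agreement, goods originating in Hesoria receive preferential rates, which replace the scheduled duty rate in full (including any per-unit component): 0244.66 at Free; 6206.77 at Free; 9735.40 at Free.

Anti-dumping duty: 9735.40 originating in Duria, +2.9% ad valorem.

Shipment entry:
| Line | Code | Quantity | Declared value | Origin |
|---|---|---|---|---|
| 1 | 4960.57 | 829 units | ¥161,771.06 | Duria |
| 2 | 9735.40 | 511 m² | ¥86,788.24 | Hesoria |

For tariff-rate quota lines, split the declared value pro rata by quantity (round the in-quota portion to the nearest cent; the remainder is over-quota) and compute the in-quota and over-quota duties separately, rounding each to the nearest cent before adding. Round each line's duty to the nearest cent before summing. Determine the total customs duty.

Line 1 (4960.57, Duria, 829 units, ¥161,771.06):
Code 4960.57 is under a tariff-rate quota (threshold 500 units). In-quota: 500 units at 5%; over-quota: 329 units at 11.5%.
Pro-rata value split: in-quota = ¥161,771.06 × 500/829 = ¥97,570.00; over-quota = ¥161,771.06 − ¥97,570.00 = ¥64,201.06.
In-quota duty = ¥97,570.00 × 5% = ¥4,878.50. Over-quota duty = ¥64,201.06 × 11.5% = ¥7,383.12.
Line duty = ¥4,878.50 + ¥7,383.12 = ¥12,261.62.
Line 2 (9735.40, Hesoria, 511 m², ¥86,788.24):
Base rate for 9735.40 is 3% + ¥2.98/m².
Origin Hesoria qualifies under the Galistan–Hesoria agreement and 9735.40 is covered: preferential rate Free applies instead.
The additional-duty order on 9735.40 targets Duria, not Hesoria; it does not apply.
Duty = ¥86,788.24 × 0% = ¥0.00.
Total = ¥12,261.62 + ¥0.00 = ¥12,261.62.

¥12,261.62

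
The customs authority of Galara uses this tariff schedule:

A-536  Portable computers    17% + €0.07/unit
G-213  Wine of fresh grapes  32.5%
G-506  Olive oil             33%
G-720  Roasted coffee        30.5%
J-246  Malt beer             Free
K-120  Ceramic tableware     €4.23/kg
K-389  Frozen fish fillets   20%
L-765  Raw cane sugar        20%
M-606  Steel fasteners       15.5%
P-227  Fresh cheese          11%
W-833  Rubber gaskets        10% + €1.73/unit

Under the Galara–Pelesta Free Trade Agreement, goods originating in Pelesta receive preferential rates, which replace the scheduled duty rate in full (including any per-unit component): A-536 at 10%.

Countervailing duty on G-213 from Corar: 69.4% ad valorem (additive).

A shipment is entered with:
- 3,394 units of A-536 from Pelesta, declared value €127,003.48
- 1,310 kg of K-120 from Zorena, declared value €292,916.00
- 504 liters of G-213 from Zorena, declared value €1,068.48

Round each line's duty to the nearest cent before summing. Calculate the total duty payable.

Line 1 (A-536, Pelesta, 3,394 units, €127,003.48):
Base rate for A-536 is 17% + €0.07/unit.
Origin Pelesta qualifies under the Galara–Pelesta agreement and A-536 is covered: preferential rate 10% applies instead.
Duty = €127,003.48 × 10% = €12,700.35.
Line 2 (K-120, Zorena, 1,310 kg, €292,916.00):
Base rate for K-120 is €4.23/kg.
Duty = 1,310 × €4.23 = €5,541.30.
Line 3 (G-213, Zorena, 504 liters, €1,068.48):
Base rate for G-213 is 32.5%.
The additional-duty order on G-213 targets Corar, not Zorena; it does not apply.
Duty = €1,068.48 × 32.5% = €347.26.
Total = €12,700.35 + €5,541.30 + €347.26 = €18,588.91.

€18,588.91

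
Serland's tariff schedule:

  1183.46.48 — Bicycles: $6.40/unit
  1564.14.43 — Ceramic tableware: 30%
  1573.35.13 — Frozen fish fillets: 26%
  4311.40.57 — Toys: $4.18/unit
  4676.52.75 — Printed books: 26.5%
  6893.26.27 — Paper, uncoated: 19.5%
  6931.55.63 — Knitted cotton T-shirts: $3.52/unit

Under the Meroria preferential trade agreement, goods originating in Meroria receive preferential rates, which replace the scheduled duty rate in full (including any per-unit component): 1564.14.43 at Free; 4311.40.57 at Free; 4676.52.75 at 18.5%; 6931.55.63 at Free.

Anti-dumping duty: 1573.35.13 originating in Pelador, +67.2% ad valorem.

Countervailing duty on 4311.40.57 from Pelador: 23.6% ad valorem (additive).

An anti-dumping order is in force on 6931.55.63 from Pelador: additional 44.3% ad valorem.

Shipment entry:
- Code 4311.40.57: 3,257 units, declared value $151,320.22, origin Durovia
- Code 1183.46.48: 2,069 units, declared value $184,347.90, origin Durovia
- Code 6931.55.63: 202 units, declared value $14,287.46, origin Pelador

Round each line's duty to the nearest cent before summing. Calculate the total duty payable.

Line 1 (4311.40.57, Durovia, 3,257 units, $151,320.22):
Base rate for 4311.40.57 is $4.18/unit.
4311.40.57 has an FTA preferential rate, but origin Durovia is not Meroria; base rate stands.
The additional-duty order on 4311.40.57 targets Pelador, not Durovia; it does not apply.
Duty = 3,257 × $4.18 = $13,614.26.
Line 2 (1183.46.48, Durovia, 2,069 units, $184,347.90):
Base rate for 1183.46.48 is $6.40/unit.
Duty = 2,069 × $6.40 = $13,241.60.
Line 3 (6931.55.63, Pelador, 202 units, $14,287.46):
Base rate for 6931.55.63 is $3.52/unit.
6931.55.63 has an FTA preferential rate, but origin Pelador is not Meroria; base rate stands.
Additional duty on 6931.55.63 from Pelador: +44.3% ad valorem. Applied ad valorem rate = 44.3%.
Duty = $14,287.46 × 44.3% + 202 × $3.52 = $7,040.38.
Total = $13,614.26 + $13,241.60 + $7,040.38 = $33,896.24.

$33,896.24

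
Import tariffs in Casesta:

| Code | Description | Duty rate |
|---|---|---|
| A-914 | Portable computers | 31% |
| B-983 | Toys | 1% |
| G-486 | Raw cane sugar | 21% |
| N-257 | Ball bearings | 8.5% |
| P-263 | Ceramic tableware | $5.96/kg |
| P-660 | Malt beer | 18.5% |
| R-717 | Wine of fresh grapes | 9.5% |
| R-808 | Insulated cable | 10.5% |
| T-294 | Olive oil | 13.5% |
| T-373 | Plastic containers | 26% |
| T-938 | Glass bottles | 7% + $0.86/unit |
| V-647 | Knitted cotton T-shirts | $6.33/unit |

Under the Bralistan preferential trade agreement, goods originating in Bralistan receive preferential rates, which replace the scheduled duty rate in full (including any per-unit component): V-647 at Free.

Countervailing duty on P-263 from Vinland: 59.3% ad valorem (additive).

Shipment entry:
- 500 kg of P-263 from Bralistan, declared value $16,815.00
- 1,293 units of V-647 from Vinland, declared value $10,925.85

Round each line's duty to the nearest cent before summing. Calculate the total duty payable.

Line 1 (P-263, Bralistan, 500 kg, $16,815.00):
Base rate for P-263 is $5.96/kg.
Origin Bralistan is the FTA partner but P-263 is not on the preference list; base rate stands.
The additional-duty order on P-263 targets Vinland, not Bralistan; it does not apply.
Duty = 500 × $5.96 = $2,980.00.
Line 2 (V-647, Vinland, 1,293 units, $10,925.85):
Base rate for V-647 is $6.33/unit.
V-647 has an FTA preferential rate, but origin Vinland is not Bralistan; base rate stands.
Duty = 1,293 × $6.33 = $8,184.69.
Total = $2,980.00 + $8,184.69 = $11,164.69.

$11,164.69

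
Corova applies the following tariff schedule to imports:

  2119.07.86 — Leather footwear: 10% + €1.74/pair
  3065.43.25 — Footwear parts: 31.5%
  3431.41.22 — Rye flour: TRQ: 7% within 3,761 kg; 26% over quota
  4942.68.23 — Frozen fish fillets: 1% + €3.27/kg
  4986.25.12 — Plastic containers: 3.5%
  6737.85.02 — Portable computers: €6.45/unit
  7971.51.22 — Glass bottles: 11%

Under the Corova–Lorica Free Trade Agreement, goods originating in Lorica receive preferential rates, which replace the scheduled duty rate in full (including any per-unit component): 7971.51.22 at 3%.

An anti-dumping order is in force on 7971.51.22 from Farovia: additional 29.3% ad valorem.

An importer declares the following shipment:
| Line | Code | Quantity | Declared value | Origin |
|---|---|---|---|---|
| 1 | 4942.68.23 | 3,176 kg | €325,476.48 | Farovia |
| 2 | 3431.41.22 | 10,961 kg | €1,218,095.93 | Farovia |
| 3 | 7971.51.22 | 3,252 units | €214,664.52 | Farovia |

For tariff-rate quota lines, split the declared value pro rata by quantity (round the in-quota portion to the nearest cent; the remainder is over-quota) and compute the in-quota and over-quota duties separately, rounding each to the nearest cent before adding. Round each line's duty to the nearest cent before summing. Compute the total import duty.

Line 1 (4942.68.23, Farovia, 3,176 kg, €325,476.48):
Base rate for 4942.68.23 is 1% + €3.27/kg.
Duty = €325,476.48 × 1% + 3,176 × €3.27 = €13,640.28.
Line 2 (3431.41.22, Farovia, 10,961 kg, €1,218,095.93):
Code 3431.41.22 is under a tariff-rate quota (threshold 3,761 kg). In-quota: 3,761 kg at 7%; over-quota: 7,200 kg at 26%.
Pro-rata value split: in-quota = €1,218,095.93 × 3,761/10,961 = €417,959.93; over-quota = €1,218,095.93 − €417,959.93 = €800,136.00.
In-quota duty = €417,959.93 × 7% = €29,257.20. Over-quota duty = €800,136.00 × 26% = €208,035.36.
Line duty = €29,257.20 + €208,035.36 = €237,292.56.
Line 3 (7971.51.22, Farovia, 3,252 units, €214,664.52):
Base rate for 7971.51.22 is 11%.
7971.51.22 has an FTA preferential rate, but origin Farovia is not Lorica; base rate stands.
Additional duty on 7971.51.22 from Farovia: +29.3%. Applied ad valorem rate: 11% + 29.3% = 40.3%.
Duty = €214,664.52 × 40.3% = €86,509.80.
Total = €13,640.28 + €237,292.56 + €86,509.80 = €337,442.64.

€337,442.64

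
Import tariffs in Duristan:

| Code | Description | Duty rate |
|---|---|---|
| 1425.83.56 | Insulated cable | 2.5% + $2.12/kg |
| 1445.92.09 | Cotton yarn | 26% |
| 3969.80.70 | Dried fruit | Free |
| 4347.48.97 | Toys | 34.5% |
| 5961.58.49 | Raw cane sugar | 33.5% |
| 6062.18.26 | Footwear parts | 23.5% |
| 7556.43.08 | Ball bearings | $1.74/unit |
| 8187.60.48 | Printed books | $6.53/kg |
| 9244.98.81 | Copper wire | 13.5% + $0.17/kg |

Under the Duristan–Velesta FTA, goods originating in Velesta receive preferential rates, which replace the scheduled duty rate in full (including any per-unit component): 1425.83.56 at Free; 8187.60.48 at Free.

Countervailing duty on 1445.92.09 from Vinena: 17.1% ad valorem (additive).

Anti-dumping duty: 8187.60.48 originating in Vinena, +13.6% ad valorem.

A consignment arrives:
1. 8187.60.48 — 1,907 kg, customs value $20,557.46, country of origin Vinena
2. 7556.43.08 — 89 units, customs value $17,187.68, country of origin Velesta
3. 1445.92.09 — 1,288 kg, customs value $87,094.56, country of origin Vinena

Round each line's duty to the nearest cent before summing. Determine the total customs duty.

Line 1 (8187.60.48, Vinena, 1,907 kg, $20,557.46):
Base rate for 8187.60.48 is $6.53/kg.
8187.60.48 has an FTA preferential rate, but origin Vinena is not Velesta; base rate stands.
Additional duty on 8187.60.48 from Vinena: +13.6% ad valorem. Applied ad valorem rate = 13.6%.
Duty = $20,557.46 × 13.6% + 1,907 × $6.53 = $15,248.52.
Line 2 (7556.43.08, Velesta, 89 units, $17,187.68):
Base rate for 7556.43.08 is $1.74/unit.
Origin Velesta is the FTA partner but 7556.43.08 is not on the preference list; base rate stands.
Duty = 89 × $1.74 = $154.86.
Line 3 (1445.92.09, Vinena, 1,288 kg, $87,094.56):
Base rate for 1445.92.09 is 26%.
Additional duty on 1445.92.09 from Vinena: +17.1%. Applied ad valorem rate: 26% + 17.1% = 43.1%.
Duty = $87,094.56 × 43.1% = $37,537.76.
Total = $15,248.52 + $154.86 + $37,537.76 = $52,941.14.

$52,941.14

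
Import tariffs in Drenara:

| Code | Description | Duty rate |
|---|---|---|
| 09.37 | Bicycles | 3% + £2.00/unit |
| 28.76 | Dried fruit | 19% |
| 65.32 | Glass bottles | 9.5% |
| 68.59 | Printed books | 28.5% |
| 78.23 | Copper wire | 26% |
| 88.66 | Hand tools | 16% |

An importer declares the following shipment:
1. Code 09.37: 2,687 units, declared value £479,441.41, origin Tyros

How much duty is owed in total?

£19,757.24

Line 1 (09.37, Tyros, 2,687 units, £479,441.41):
Base rate for 09.37 is 3% + £2.00/unit.
Duty = £479,441.41 × 3% + 2,687 × £2.00 = £19,757.24.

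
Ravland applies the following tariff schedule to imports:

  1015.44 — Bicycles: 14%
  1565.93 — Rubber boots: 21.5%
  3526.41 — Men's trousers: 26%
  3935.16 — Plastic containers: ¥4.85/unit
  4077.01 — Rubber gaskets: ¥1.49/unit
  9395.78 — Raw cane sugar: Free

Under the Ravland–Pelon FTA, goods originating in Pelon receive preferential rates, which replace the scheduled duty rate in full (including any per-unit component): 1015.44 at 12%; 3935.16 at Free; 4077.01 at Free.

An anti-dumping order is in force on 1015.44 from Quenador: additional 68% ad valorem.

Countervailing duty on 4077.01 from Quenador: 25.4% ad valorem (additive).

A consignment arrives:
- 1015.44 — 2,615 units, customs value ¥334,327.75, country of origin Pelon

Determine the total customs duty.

¥40,119.33

Line 1 (1015.44, Pelon, 2,615 units, ¥334,327.75):
Base rate for 1015.44 is 14%.
Origin Pelon qualifies under the Ravland–Pelon agreement and 1015.44 is covered: preferential rate 12% applies instead.
The additional-duty order on 1015.44 targets Quenador, not Pelon; it does not apply.
Duty = ¥334,327.75 × 12% = ¥40,119.33.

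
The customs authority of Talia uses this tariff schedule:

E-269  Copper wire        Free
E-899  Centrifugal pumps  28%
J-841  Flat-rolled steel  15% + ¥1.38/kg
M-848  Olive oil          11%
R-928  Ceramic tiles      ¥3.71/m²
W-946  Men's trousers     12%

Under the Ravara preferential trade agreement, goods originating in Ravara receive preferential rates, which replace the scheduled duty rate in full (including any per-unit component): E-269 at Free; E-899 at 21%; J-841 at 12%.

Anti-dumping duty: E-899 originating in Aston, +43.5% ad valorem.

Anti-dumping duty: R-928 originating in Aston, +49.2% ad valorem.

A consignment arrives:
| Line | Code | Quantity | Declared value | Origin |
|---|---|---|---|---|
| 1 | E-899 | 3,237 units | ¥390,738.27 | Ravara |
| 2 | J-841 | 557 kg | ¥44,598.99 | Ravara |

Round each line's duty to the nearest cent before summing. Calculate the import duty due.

¥87,406.92

Line 1 (E-899, Ravara, 3,237 units, ¥390,738.27):
Base rate for E-899 is 28%.
Origin Ravara qualifies under the Talia–Ravara agreement and E-899 is covered: preferential rate 21% applies instead.
The additional-duty order on E-899 targets Aston, not Ravara; it does not apply.
Duty = ¥390,738.27 × 21% = ¥82,055.04.
Line 2 (J-841, Ravara, 557 kg, ¥44,598.99):
Base rate for J-841 is 15% + ¥1.38/kg.
Origin Ravara qualifies under the Talia–Ravara agreement and J-841 is covered: preferential rate 12% applies instead.
Duty = ¥44,598.99 × 12% = ¥5,351.88.
Total = ¥82,055.04 + ¥5,351.88 = ¥87,406.92.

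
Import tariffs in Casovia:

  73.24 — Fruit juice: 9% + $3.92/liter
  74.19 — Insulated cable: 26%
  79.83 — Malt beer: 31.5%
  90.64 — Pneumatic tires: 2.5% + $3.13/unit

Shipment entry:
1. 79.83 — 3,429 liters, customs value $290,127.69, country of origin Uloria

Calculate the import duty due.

$91,390.22

Line 1 (79.83, Uloria, 3,429 liters, $290,127.69):
Base rate for 79.83 is 31.5%.
Duty = $290,127.69 × 31.5% = $91,390.22.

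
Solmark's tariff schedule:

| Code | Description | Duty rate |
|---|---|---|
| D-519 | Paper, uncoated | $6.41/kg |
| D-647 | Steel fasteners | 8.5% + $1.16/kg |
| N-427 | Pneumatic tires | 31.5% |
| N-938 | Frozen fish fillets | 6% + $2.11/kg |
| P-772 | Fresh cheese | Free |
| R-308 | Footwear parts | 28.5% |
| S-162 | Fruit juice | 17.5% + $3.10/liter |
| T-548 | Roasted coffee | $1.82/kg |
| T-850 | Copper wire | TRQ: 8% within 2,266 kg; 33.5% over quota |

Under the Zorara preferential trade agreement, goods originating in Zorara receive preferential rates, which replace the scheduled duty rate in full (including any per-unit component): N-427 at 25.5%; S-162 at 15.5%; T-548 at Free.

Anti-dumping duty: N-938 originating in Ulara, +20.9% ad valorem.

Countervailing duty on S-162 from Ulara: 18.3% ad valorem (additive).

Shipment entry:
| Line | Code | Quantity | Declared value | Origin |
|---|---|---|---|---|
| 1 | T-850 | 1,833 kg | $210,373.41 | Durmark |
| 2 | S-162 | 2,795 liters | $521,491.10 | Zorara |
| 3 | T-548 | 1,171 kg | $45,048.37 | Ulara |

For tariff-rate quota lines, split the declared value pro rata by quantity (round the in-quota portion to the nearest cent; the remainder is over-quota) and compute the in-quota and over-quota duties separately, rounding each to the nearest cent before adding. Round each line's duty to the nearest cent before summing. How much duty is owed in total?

Line 1 (T-850, Durmark, 1,833 kg, $210,373.41):
Code T-850 is under a tariff-rate quota (threshold 2,266 kg). Quantity 1,833 kg is within the quota, so the in-quota rate 8% applies to the full value.
Duty = $210,373.41 × 8% = $16,829.87.
Line 2 (S-162, Zorara, 2,795 liters, $521,491.10):
Base rate for S-162 is 17.5% + $3.10/liter.
Origin Zorara qualifies under the Solmark–Zorara agreement and S-162 is covered: preferential rate 15.5% applies instead.
The additional-duty order on S-162 targets Ulara, not Zorara; it does not apply.
Duty = $521,491.10 × 15.5% = $80,831.12.
Line 3 (T-548, Ulara, 1,171 kg, $45,048.37):
Base rate for T-548 is $1.82/kg.
T-548 has an FTA preferential rate, but origin Ulara is not Zorara; base rate stands.
Duty = 1,171 × $1.82 = $2,131.22.
Total = $16,829.87 + $80,831.12 + $2,131.22 = $99,792.21.

$99,792.21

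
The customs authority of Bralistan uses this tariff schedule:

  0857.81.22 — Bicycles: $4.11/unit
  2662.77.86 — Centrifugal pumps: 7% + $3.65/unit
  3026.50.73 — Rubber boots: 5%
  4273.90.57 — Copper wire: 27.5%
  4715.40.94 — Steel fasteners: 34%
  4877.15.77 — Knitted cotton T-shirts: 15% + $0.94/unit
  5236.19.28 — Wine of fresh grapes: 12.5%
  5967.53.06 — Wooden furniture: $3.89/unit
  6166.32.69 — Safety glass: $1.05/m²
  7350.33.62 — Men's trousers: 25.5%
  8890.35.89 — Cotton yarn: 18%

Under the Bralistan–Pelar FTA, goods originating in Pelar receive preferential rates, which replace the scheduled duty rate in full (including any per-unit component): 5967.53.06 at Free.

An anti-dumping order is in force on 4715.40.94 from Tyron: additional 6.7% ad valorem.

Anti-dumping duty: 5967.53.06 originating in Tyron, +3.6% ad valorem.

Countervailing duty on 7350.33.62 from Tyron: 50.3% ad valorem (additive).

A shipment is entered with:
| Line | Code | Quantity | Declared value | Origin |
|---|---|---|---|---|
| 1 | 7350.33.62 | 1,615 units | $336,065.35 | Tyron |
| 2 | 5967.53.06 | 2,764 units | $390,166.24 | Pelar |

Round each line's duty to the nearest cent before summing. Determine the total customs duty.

Line 1 (7350.33.62, Tyron, 1,615 units, $336,065.35):
Base rate for 7350.33.62 is 25.5%.
Additional duty on 7350.33.62 from Tyron: +50.3%. Applied ad valorem rate: 25.5% + 50.3% = 75.8%.
Duty = $336,065.35 × 75.8% = $254,737.54.
Line 2 (5967.53.06, Pelar, 2,764 units, $390,166.24):
Base rate for 5967.53.06 is $3.89/unit.
Origin Pelar qualifies under the Bralistan–Pelar agreement and 5967.53.06 is covered: preferential rate Free applies instead.
The additional-duty order on 5967.53.06 targets Tyron, not Pelar; it does not apply.
Duty = $390,166.24 × 0% = $0.00.
Total = $254,737.54 + $0.00 = $254,737.54.

$254,737.54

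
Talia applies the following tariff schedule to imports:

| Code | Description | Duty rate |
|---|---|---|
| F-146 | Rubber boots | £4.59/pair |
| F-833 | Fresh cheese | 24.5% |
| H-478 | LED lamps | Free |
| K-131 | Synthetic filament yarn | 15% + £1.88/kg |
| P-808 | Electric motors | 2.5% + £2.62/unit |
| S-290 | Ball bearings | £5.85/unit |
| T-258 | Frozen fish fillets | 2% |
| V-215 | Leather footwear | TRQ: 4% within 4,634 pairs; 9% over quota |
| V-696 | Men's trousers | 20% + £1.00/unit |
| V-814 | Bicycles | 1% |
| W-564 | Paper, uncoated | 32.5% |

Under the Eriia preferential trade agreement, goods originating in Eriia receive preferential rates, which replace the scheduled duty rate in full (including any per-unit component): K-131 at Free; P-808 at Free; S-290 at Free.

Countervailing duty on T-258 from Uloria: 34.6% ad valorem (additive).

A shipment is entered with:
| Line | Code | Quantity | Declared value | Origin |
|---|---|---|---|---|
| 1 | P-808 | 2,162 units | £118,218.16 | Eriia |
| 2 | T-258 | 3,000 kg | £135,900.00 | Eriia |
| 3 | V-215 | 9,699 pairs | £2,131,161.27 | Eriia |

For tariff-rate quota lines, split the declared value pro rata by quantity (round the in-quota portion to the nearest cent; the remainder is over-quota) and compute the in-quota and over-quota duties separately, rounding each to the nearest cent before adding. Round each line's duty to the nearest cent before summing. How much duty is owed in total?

£143,611.07

Line 1 (P-808, Eriia, 2,162 units, £118,218.16):
Base rate for P-808 is 2.5% + £2.62/unit.
Origin Eriia qualifies under the Talia–Eriia agreement and P-808 is covered: preferential rate Free applies instead.
Duty = £118,218.16 × 0% = £0.00.
Line 2 (T-258, Eriia, 3,000 kg, £135,900.00):
Base rate for T-258 is 2%.
Origin Eriia is the FTA partner but T-258 is not on the preference list; base rate stands.
The additional-duty order on T-258 targets Uloria, not Eriia; it does not apply.
Duty = £135,900.00 × 2% = £2,718.00.
Line 3 (V-215, Eriia, 9,699 pairs, £2,131,161.27):
Code V-215 is under a tariff-rate quota (threshold 4,634 pairs). In-quota: 4,634 pairs at 4%; over-quota: 5,065 pairs at 9%.
Pro-rata value split: in-quota = £2,131,161.27 × 4,634/9,699 = £1,018,228.82; over-quota = £2,131,161.27 − £1,018,228.82 = £1,112,932.45.
In-quota duty = £1,018,228.82 × 4% = £40,729.15. Over-quota duty = £1,112,932.45 × 9% = £100,163.92.
Line duty = £40,729.15 + £100,163.92 = £140,893.07.
Total = £0.00 + £2,718.00 + £140,893.07 = £143,611.07.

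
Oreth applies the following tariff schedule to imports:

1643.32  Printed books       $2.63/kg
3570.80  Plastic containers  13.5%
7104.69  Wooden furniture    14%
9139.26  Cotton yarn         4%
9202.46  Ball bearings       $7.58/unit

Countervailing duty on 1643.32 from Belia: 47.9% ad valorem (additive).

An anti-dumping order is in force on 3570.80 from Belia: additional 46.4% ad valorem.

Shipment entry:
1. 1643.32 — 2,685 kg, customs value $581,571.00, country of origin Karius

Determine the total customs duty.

Line 1 (1643.32, Karius, 2,685 kg, $581,571.00):
Base rate for 1643.32 is $2.63/kg.
The additional-duty order on 1643.32 targets Belia, not Karius; it does not apply.
Duty = 2,685 × $2.63 = $7,061.55.

$7,061.55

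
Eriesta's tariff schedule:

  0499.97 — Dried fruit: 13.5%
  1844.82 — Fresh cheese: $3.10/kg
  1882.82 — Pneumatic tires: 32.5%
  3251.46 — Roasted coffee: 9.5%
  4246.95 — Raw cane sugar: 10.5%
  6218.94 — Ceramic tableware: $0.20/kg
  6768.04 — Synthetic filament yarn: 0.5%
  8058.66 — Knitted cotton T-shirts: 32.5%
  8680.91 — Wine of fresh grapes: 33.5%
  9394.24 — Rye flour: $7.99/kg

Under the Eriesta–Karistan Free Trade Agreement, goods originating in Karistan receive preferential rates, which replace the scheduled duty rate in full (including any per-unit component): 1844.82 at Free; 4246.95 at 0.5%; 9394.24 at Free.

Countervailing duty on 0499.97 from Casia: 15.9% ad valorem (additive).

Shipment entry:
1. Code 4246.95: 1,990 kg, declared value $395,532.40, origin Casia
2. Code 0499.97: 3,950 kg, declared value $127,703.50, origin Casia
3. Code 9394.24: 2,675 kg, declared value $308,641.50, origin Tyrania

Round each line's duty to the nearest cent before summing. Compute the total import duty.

$100,448.98

Line 1 (4246.95, Casia, 1,990 kg, $395,532.40):
Base rate for 4246.95 is 10.5%.
4246.95 has an FTA preferential rate, but origin Casia is not Karistan; base rate stands.
Duty = $395,532.40 × 10.5% = $41,530.90.
Line 2 (0499.97, Casia, 3,950 kg, $127,703.50):
Base rate for 0499.97 is 13.5%.
Additional duty on 0499.97 from Casia: +15.9%. Applied ad valorem rate: 13.5% + 15.9% = 29.4%.
Duty = $127,703.50 × 29.4% = $37,544.83.
Line 3 (9394.24, Tyrania, 2,675 kg, $308,641.50):
Base rate for 9394.24 is $7.99/kg.
9394.24 has an FTA preferential rate, but origin Tyrania is not Karistan; base rate stands.
Duty = 2,675 × $7.99 = $21,373.25.
Total = $41,530.90 + $37,544.83 + $21,373.25 = $100,448.98.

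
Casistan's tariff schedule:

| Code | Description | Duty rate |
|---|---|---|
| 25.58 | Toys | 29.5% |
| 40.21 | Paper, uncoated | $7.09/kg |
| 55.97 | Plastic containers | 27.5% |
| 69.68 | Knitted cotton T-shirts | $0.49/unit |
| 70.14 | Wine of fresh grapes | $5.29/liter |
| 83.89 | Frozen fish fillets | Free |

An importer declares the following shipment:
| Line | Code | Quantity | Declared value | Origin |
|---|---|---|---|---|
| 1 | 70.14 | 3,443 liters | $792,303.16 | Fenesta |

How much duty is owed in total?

$18,213.47

Line 1 (70.14, Fenesta, 3,443 liters, $792,303.16):
Base rate for 70.14 is $5.29/liter.
Duty = 3,443 × $5.29 = $18,213.47.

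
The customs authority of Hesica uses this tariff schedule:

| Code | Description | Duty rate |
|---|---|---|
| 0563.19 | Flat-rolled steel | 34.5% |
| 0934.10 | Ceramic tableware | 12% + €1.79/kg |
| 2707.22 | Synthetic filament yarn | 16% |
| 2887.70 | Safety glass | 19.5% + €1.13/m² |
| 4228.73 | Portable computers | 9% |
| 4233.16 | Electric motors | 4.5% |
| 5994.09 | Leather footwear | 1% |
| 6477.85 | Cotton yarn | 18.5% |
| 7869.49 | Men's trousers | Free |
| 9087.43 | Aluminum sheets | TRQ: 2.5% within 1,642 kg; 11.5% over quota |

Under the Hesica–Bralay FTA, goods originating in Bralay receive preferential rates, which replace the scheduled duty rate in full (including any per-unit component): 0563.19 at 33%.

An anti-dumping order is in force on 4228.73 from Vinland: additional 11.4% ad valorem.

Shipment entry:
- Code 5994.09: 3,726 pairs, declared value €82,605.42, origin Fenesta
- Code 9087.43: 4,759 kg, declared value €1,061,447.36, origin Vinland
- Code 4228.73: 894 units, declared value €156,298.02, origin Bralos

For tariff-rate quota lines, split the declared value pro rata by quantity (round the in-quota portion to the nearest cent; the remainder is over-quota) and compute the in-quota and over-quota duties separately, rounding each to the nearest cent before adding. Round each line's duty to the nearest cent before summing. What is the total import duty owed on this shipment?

Line 1 (5994.09, Fenesta, 3,726 pairs, €82,605.42):
Base rate for 5994.09 is 1%.
Duty = €82,605.42 × 1% = €826.05.
Line 2 (9087.43, Vinland, 4,759 kg, €1,061,447.36):
Code 9087.43 is under a tariff-rate quota (threshold 1,642 kg). In-quota: 1,642 kg at 2.5%; over-quota: 3,117 kg at 11.5%.
Pro-rata value split: in-quota = €1,061,447.36 × 1,642/4,759 = €366,231.68; over-quota = €1,061,447.36 − €366,231.68 = €695,215.68.
In-quota duty = €366,231.68 × 2.5% = €9,155.79. Over-quota duty = €695,215.68 × 11.5% = €79,949.80.
Line duty = €9,155.79 + €79,949.80 = €89,105.59.
Line 3 (4228.73, Bralos, 894 units, €156,298.02):
Base rate for 4228.73 is 9%.
The additional-duty order on 4228.73 targets Vinland, not Bralos; it does not apply.
Duty = €156,298.02 × 9% = €14,066.82.
Total = €826.05 + €89,105.59 + €14,066.82 = €103,998.46.

€103,998.46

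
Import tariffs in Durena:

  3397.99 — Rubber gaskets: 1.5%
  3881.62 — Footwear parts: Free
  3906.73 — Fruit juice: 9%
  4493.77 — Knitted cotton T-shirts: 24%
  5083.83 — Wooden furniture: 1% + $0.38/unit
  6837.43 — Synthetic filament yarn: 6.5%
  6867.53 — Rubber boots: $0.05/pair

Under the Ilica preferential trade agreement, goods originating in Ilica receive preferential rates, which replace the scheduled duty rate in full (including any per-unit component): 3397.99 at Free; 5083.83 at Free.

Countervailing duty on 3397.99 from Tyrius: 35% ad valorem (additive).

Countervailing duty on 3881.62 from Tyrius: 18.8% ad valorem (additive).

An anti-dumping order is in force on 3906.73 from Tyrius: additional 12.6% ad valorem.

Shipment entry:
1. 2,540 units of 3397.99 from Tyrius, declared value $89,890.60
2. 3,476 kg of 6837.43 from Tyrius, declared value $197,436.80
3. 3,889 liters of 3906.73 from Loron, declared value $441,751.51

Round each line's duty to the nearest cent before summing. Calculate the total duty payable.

$85,401.10

Line 1 (3397.99, Tyrius, 2,540 units, $89,890.60):
Base rate for 3397.99 is 1.5%.
3397.99 has an FTA preferential rate, but origin Tyrius is not Ilica; base rate stands.
Additional duty on 3397.99 from Tyrius: +35%. Applied ad valorem rate: 1.5% + 35% = 36.5%.
Duty = $89,890.60 × 36.5% = $32,810.07.
Line 2 (6837.43, Tyrius, 3,476 kg, $197,436.80):
Base rate for 6837.43 is 6.5%.
Duty = $197,436.80 × 6.5% = $12,833.39.
Line 3 (3906.73, Loron, 3,889 liters, $441,751.51):
Base rate for 3906.73 is 9%.
The additional-duty order on 3906.73 targets Tyrius, not Loron; it does not apply.
Duty = $441,751.51 × 9% = $39,757.64.
Total = $32,810.07 + $12,833.39 + $39,757.64 = $85,401.10.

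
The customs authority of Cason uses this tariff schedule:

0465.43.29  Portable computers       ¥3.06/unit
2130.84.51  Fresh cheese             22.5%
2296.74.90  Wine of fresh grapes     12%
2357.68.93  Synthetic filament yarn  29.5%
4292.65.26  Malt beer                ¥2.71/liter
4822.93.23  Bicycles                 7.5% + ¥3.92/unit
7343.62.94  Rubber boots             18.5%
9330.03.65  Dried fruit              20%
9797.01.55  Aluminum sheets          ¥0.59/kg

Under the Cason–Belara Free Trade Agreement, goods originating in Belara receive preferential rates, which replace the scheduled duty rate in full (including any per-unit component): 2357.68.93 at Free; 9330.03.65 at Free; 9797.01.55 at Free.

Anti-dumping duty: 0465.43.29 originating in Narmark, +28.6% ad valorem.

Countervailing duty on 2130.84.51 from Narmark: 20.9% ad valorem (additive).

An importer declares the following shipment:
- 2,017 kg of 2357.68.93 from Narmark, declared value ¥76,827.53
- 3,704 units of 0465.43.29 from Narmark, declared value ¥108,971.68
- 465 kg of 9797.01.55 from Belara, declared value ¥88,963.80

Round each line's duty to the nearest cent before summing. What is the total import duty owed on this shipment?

Line 1 (2357.68.93, Narmark, 2,017 kg, ¥76,827.53):
Base rate for 2357.68.93 is 29.5%.
2357.68.93 has an FTA preferential rate, but origin Narmark is not Belara; base rate stands.
Duty = ¥76,827.53 × 29.5% = ¥22,664.12.
Line 2 (0465.43.29, Narmark, 3,704 units, ¥108,971.68):
Base rate for 0465.43.29 is ¥3.06/unit.
Additional duty on 0465.43.29 from Narmark: +28.6% ad valorem. Applied ad valorem rate = 28.6%.
Duty = ¥108,971.68 × 28.6% + 3,704 × ¥3.06 = ¥42,500.14.
Line 3 (9797.01.55, Belara, 465 kg, ¥88,963.80):
Base rate for 9797.01.55 is ¥0.59/kg.
Origin Belara qualifies under the Cason–Belara agreement and 9797.01.55 is covered: preferential rate Free applies instead.
Duty = ¥88,963.80 × 0% = ¥0.00.
Total = ¥22,664.12 + ¥42,500.14 + ¥0.00 = ¥65,164.26.

¥65,164.26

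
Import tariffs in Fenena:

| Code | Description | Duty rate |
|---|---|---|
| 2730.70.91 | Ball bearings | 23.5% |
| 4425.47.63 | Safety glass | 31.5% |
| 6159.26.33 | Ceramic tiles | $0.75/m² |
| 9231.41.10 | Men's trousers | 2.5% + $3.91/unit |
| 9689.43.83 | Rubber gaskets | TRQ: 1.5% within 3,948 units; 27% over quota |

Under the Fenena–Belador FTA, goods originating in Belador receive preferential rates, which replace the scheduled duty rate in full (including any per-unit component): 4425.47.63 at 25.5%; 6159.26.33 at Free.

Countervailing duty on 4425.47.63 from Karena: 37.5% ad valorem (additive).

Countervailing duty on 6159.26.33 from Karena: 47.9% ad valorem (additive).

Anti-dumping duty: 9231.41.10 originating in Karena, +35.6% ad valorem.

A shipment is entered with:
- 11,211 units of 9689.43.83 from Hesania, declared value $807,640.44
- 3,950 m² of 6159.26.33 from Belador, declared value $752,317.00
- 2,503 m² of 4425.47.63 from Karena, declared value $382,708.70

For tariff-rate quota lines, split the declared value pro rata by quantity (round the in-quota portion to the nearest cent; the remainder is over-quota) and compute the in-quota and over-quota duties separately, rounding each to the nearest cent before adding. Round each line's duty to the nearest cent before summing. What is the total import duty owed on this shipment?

$409,606.37

Line 1 (9689.43.83, Hesania, 11,211 units, $807,640.44):
Code 9689.43.83 is under a tariff-rate quota (threshold 3,948 units). In-quota: 3,948 units at 1.5%; over-quota: 7,263 units at 27%.
Pro-rata value split: in-quota = $807,640.44 × 3,948/11,211 = $284,413.92; over-quota = $807,640.44 − $284,413.92 = $523,226.52.
In-quota duty = $284,413.92 × 1.5% = $4,266.21. Over-quota duty = $523,226.52 × 27% = $141,271.16.
Line duty = $4,266.21 + $141,271.16 = $145,537.37.
Line 2 (6159.26.33, Belador, 3,950 m², $752,317.00):
Base rate for 6159.26.33 is $0.75/m².
Origin Belador qualifies under the Fenena–Belador agreement and 6159.26.33 is covered: preferential rate Free applies instead.
The additional-duty order on 6159.26.33 targets Karena, not Belador; it does not apply.
Duty = $752,317.00 × 0% = $0.00.
Line 3 (4425.47.63, Karena, 2,503 m², $382,708.70):
Base rate for 4425.47.63 is 31.5%.
4425.47.63 has an FTA preferential rate, but origin Karena is not Belador; base rate stands.
Additional duty on 4425.47.63 from Karena: +37.5%. Applied ad valorem rate: 31.5% + 37.5% = 69%.
Duty = $382,708.70 × 69% = $264,069.00.
Total = $145,537.37 + $0.00 + $264,069.00 = $409,606.37.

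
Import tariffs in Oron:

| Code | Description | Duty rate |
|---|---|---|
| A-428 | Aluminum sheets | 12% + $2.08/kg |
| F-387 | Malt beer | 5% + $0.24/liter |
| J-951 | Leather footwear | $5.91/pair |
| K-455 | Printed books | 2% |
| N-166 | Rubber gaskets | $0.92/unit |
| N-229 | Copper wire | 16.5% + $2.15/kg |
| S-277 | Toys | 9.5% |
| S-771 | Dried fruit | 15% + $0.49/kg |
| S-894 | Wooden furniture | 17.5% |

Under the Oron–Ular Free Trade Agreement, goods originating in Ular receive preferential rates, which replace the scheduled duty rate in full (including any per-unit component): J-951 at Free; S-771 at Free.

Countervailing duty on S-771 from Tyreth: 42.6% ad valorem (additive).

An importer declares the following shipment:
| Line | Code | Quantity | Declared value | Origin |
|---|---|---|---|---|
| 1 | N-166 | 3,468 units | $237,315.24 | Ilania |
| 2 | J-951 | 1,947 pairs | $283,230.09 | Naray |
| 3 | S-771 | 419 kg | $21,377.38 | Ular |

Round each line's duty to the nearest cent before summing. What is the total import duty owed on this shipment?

$14,697.33

Line 1 (N-166, Ilania, 3,468 units, $237,315.24):
Base rate for N-166 is $0.92/unit.
Duty = 3,468 × $0.92 = $3,190.56.
Line 2 (J-951, Naray, 1,947 pairs, $283,230.09):
Base rate for J-951 is $5.91/pair.
J-951 has an FTA preferential rate, but origin Naray is not Ular; base rate stands.
Duty = 1,947 × $5.91 = $11,506.77.
Line 3 (S-771, Ular, 419 kg, $21,377.38):
Base rate for S-771 is 15% + $0.49/kg.
Origin Ular qualifies under the Oron–Ular agreement and S-771 is covered: preferential rate Free applies instead.
The additional-duty order on S-771 targets Tyreth, not Ular; it does not apply.
Duty = $21,377.38 × 0% = $0.00.
Total = $3,190.56 + $11,506.77 + $0.00 = $14,697.33.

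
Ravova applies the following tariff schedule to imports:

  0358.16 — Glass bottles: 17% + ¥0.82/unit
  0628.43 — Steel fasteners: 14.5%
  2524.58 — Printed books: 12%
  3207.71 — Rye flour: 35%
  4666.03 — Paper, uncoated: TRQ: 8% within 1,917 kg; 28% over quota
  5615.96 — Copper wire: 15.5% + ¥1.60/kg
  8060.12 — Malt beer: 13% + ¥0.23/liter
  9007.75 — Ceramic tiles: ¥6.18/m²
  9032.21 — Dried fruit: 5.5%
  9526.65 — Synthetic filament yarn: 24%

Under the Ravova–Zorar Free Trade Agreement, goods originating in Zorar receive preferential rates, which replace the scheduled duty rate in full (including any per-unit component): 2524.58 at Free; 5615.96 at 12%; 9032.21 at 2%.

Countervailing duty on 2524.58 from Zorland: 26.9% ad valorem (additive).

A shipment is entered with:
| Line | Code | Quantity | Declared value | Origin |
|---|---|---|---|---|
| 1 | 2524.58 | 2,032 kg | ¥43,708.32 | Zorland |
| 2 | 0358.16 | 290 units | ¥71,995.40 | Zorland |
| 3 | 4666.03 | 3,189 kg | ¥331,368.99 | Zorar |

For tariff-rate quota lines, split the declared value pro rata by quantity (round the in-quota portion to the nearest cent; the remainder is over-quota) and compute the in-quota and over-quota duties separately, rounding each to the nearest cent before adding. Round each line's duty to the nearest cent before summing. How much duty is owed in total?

Line 1 (2524.58, Zorland, 2,032 kg, ¥43,708.32):
Base rate for 2524.58 is 12%.
2524.58 has an FTA preferential rate, but origin Zorland is not Zorar; base rate stands.
Additional duty on 2524.58 from Zorland: +26.9%. Applied ad valorem rate: 12% + 26.9% = 38.9%.
Duty = ¥43,708.32 × 38.9% = ¥17,002.54.
Line 2 (0358.16, Zorland, 290 units, ¥71,995.40):
Base rate for 0358.16 is 17% + ¥0.82/unit.
Duty = ¥71,995.40 × 17% + 290 × ¥0.82 = ¥12,477.02.
Line 3 (4666.03, Zorar, 3,189 kg, ¥331,368.99):
Code 4666.03 is under a tariff-rate quota (threshold 1,917 kg). In-quota: 1,917 kg at 8%; over-quota: 1,272 kg at 28%.
Pro-rata value split: in-quota = ¥331,368.99 × 1,917/3,189 = ¥199,195.47; over-quota = ¥331,368.99 − ¥199,195.47 = ¥132,173.52.
In-quota duty = ¥199,195.47 × 8% = ¥15,935.64. Over-quota duty = ¥132,173.52 × 28% = ¥37,008.59.
Line duty = ¥15,935.64 + ¥37,008.59 = ¥52,944.23.
Total = ¥17,002.54 + ¥12,477.02 + ¥52,944.23 = ¥82,423.79.

¥82,423.79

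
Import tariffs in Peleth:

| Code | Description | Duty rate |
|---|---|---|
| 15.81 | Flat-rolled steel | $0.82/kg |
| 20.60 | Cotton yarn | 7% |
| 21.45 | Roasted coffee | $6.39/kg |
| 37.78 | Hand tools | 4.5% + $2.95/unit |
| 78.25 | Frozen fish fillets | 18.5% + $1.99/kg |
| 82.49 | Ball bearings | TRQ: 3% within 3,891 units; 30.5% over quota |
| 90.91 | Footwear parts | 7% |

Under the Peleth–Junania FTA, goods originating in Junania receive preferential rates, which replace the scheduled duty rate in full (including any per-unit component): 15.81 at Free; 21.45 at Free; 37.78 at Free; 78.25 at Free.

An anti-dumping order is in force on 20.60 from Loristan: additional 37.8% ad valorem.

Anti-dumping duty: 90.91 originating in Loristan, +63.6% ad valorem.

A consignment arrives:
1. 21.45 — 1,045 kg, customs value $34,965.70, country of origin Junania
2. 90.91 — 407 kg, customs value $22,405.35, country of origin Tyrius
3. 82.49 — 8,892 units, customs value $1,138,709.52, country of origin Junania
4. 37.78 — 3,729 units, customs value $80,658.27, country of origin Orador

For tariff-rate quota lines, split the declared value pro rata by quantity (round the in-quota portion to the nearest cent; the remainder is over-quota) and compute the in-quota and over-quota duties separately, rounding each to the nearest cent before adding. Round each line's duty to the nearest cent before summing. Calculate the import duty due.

$226,477.54

Line 1 (21.45, Junania, 1,045 kg, $34,965.70):
Base rate for 21.45 is $6.39/kg.
Origin Junania qualifies under the Peleth–Junania agreement and 21.45 is covered: preferential rate Free applies instead.
Duty = $34,965.70 × 0% = $0.00.
Line 2 (90.91, Tyrius, 407 kg, $22,405.35):
Base rate for 90.91 is 7%.
The additional-duty order on 90.91 targets Loristan, not Tyrius; it does not apply.
Duty = $22,405.35 × 7% = $1,568.37.
Line 3 (82.49, Junania, 8,892 units, $1,138,709.52):
Code 82.49 is under a tariff-rate quota (threshold 3,891 units). In-quota: 3,891 units at 3%; over-quota: 5,001 units at 30.5%.
Pro-rata value split: in-quota = $1,138,709.52 × 3,891/8,892 = $498,281.46; over-quota = $1,138,709.52 − $498,281.46 = $640,428.06.
In-quota duty = $498,281.46 × 3% = $14,948.44. Over-quota duty = $640,428.06 × 30.5% = $195,330.56.
Line duty = $14,948.44 + $195,330.56 = $210,279.00.
Line 4 (37.78, Orador, 3,729 units, $80,658.27):
Base rate for 37.78 is 4.5% + $2.95/unit.
37.78 has an FTA preferential rate, but origin Orador is not Junania; base rate stands.
Duty = $80,658.27 × 4.5% + 3,729 × $2.95 = $14,630.17.
Total = $0.00 + $1,568.37 + $210,279.00 + $14,630.17 = $226,477.54.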